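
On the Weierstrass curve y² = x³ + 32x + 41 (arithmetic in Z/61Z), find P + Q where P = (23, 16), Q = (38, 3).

(23, 16) + (38, 3). λ = (3 - 16)/(38 - 23) ≡ 48/15 mod 61. 15⁻¹ ≡ 57 (mod 61), so λ ≡ 52.
  x = λ² - 23 - 38 = 2704 - 61 ≡ 20; y = λ·(23 - 20) - 16 ≡ 18. → (20, 18)

(20, 18)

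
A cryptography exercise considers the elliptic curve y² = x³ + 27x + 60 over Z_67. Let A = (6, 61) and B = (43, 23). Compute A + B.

(47, 30)

(6, 61) + (43, 23). λ = (23 - 61)/(43 - 6) ≡ 29/37 mod 67. 37⁻¹ ≡ 29 (mod 67) since 37·29 = 1073 ≡ 1, so λ ≡ 37.
  x = λ² - 6 - 43 = 1369 - 49 ≡ 47; y = λ·(6 - 47) - 61 ≡ 30. → (47, 30)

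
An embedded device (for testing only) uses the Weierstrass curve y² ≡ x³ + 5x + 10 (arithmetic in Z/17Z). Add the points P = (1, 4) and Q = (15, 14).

(14, 11)

(1, 4) + (15, 14). λ = (14 - 4)/(15 - 1) ≡ 10/14 mod 17. 14⁻¹ ≡ 11 (mod 17) since 14·11 = 154 ≡ 1, so λ ≡ 8.
  x = λ² - 1 - 15 = 64 - 16 ≡ 14; y = λ·(1 - 14) - 4 ≡ 11. → (14, 11)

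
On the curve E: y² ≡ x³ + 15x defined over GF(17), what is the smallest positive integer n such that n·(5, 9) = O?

2P: tangent at (5, 9): λ = (3·5² + 15)/(2·9) ≡ 5/1. 1⁻¹ ≡ 1 (mod 17), so λ ≡ 5·1 ≡ 5.
  x = λ² - 5 - 5 = 25 - 10 ≡ 15; y = λ·(5 - 15) - 9 ≡ 9. → (15, 9)
3P: (15, 9) + (5, 9). λ = (9 - 9)/(5 - 15) ≡ 0/7 mod 17. 7⁻¹ ≡ 5 (mod 17), so λ ≡ 0.
  x = λ² - 15 - 5 = 0 - 20 ≡ 14; y = λ·(15 - 14) - 9 ≡ 8. → (14, 8)
4P: (14, 8) + (5, 9). λ = (9 - 8)/(5 - 14) ≡ 1/8 mod 17. 8⁻¹ ≡ 15 (mod 17), so λ ≡ 15.
  x = λ² - 14 - 5 = 225 - 19 ≡ 2; y = λ·(14 - 2) - 8 ≡ 2. → (2, 2)
5P: (2, 2) + (5, 9). λ = (9 - 2)/(5 - 2) ≡ 7/3 mod 17. 3⁻¹ ≡ 6 (mod 17), so λ ≡ 8.
  x = λ² - 2 - 5 = 64 - 7 ≡ 6; y = λ·(2 - 6) - 2 ≡ 0. → (6, 0)
6P: (6, 0) + (5, 9). λ = (9 - 0)/(5 - 6) ≡ 9/16 mod 17. 16⁻¹ ≡ 16 (mod 17) since 16·16 = 256 ≡ 1, so λ ≡ 8.
  x = λ² - 6 - 5 = 64 - 11 ≡ 2; y = λ·(6 - 2) - 0 ≡ 15. → (2, 15)
7P: (2, 15) + (5, 9). λ = (9 - 15)/(5 - 2) ≡ 11/3 mod 17. 3⁻¹ ≡ 6 (mod 17), so λ ≡ 15.
  x = λ² - 2 - 5 = 225 - 7 ≡ 14; y = λ·(2 - 14) - 15 ≡ 9. → (14, 9)
8P: (14, 9) + (5, 9). λ = (9 - 9)/(5 - 14) ≡ 0/8 mod 17. 8⁻¹ ≡ 15 (mod 17), so λ ≡ 0.
  x = λ² - 14 - 5 = 0 - 19 ≡ 15; y = λ·(14 - 15) - 9 ≡ 8. → (15, 8)
9P: (15, 8) + (5, 9). λ = (9 - 8)/(5 - 15) ≡ 1/7 mod 17. 7⁻¹ ≡ 5 (mod 17), so λ ≡ 5.
  x = λ² - 15 - 5 = 25 - 20 ≡ 5; y = λ·(15 - 5) - 8 ≡ 8. → (5, 8)
10P: (5, 8) + (5, 9): same x and y₁ ≡ -y₂, so the sum is O.
10P = O, so the order is 10.

10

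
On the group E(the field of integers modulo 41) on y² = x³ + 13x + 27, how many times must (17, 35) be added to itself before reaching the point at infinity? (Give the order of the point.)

2P: tangent at (17, 35): λ = (3·17² + 13)/(2·35) ≡ 19/29. 29⁻¹ ≡ 17 (mod 41) since 29·17 = 493 ≡ 1, so λ ≡ 19·17 ≡ 36.
  x = λ² - 17 - 17 = 1296 - 34 ≡ 32; y = λ·(17 - 32) - 35 ≡ 40. → (32, 40)
3P: (32, 40) + (17, 35). λ = (35 - 40)/(17 - 32) ≡ 36/26 mod 41. 26⁻¹ ≡ 30 (mod 41), so λ ≡ 14.
  x = λ² - 32 - 17 = 196 - 49 ≡ 24; y = λ·(32 - 24) - 40 ≡ 31. → (24, 31)
4P: (24, 31) + (17, 35). λ = (35 - 31)/(17 - 24) ≡ 4/34 mod 41. 34⁻¹ ≡ 35 (mod 41), so λ ≡ 17.
  x = λ² - 24 - 17 = 289 - 41 ≡ 2; y = λ·(24 - 2) - 31 ≡ 15. → (2, 15)
5P: (2, 15) + (17, 35). λ = (35 - 15)/(17 - 2) ≡ 20/15 mod 41. 15⁻¹ ≡ 11 (mod 41), so λ ≡ 15.
  x = λ² - 2 - 17 = 225 - 19 ≡ 1; y = λ·(2 - 1) - 15 ≡ 0. → (1, 0)
6P: (1, 0) + (17, 35). λ = (35 - 0)/(17 - 1) ≡ 35/16 mod 41. 16⁻¹ ≡ 18 (mod 41), so λ ≡ 15.
  x = λ² - 1 - 17 = 225 - 18 ≡ 2; y = λ·(1 - 2) - 0 ≡ 26. → (2, 26)
7P: (2, 26) + (17, 35). λ = (35 - 26)/(17 - 2) ≡ 9/15 mod 41. 15⁻¹ ≡ 11 (mod 41), so λ ≡ 17.
  x = λ² - 2 - 17 = 289 - 19 ≡ 24; y = λ·(2 - 24) - 26 ≡ 10. → (24, 10)
8P: (24, 10) + (17, 35). λ = (35 - 10)/(17 - 24) ≡ 25/34 mod 41. 34⁻¹ ≡ 35 (mod 41) since 34·35 = 1190 ≡ 1, so λ ≡ 14.
  x = λ² - 24 - 17 = 196 - 41 ≡ 32; y = λ·(24 - 32) - 10 ≡ 1. → (32, 1)
9P: (32, 1) + (17, 35). λ = (35 - 1)/(17 - 32) ≡ 34/26 mod 41. 26⁻¹ ≡ 30 (mod 41), so λ ≡ 36.
  x = λ² - 32 - 17 = 1296 - 49 ≡ 17; y = λ·(32 - 17) - 1 ≡ 6. → (17, 6)
10P: (17, 6) + (17, 35): same x and y₁ ≡ -y₂, so the sum is the point at infinity.
10P = the point at infinity, so the order is 10.

10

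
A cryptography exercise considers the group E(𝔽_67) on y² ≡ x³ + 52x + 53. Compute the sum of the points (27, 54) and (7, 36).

(5, 6)

(27, 54) + (7, 36). λ = (36 - 54)/(7 - 27) ≡ 49/47 mod 67. 47⁻¹ ≡ 10 (mod 67), so λ ≡ 21.
  x = λ² - 27 - 7 = 441 - 34 ≡ 5; y = λ·(27 - 5) - 54 ≡ 6. → (5, 6)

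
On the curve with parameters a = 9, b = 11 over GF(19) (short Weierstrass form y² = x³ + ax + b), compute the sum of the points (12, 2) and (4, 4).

(9, 2)

(12, 2) + (4, 4). λ = (4 - 2)/(4 - 12) ≡ 2/11 mod 19. 11⁻¹ ≡ 7 (mod 19) since 11·7 = 77 ≡ 1, so λ ≡ 14.
  x = λ² - 12 - 4 = 196 - 16 ≡ 9; y = λ·(12 - 9) - 2 ≡ 2. → (9, 2)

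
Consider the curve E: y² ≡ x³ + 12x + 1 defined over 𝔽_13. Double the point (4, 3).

tangent at (4, 3): λ = (3·4² + 12)/(2·3) ≡ 8/6. 6⁻¹ ≡ 11 (mod 13), so λ ≡ 8·11 ≡ 10.
  x = λ² - 4 - 4 = 100 - 8 ≡ 1; y = λ·(4 - 1) - 3 ≡ 1. → (1, 1)

(1, 1)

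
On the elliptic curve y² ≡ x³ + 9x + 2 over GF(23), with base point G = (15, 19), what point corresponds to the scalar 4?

Double-and-add on 4 = (100)₂. Start with G = (15, 19) for the leading 1-bit.
double: tangent at (15, 19): λ = (3·15² + 9)/(2·19) ≡ 17/15. 15⁻¹ ≡ 20 (mod 23) since 15·20 = 300 ≡ 1, so λ ≡ 17·20 ≡ 18.
  x = λ² - 15 - 15 = 324 - 30 ≡ 18; y = λ·(15 - 18) - 19 ≡ 19. → (18, 19)
double: tangent at (18, 19): λ = (3·18² + 9)/(2·19) ≡ 15/15. 15⁻¹ ≡ 20 (mod 23), so λ ≡ 15·20 ≡ 1.
  x = λ² - 18 - 18 = 1 - 36 ≡ 11; y = λ·(18 - 11) - 19 ≡ 11. → (11, 11)

(11, 11)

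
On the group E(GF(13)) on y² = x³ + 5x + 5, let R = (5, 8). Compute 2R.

(2, 7)

tangent at (5, 8): λ = (3·5² + 5)/(2·8) ≡ 2/3. 3⁻¹ ≡ 9 (mod 13), so λ ≡ 2·9 ≡ 5.
  x = λ² - 5 - 5 = 25 - 10 ≡ 2; y = λ·(5 - 2) - 8 ≡ 7. → (2, 7)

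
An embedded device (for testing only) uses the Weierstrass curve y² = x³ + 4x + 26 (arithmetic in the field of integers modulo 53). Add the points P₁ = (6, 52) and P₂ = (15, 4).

(6, 52) + (15, 4). λ = (4 - 52)/(15 - 6) ≡ 5/9 mod 53. 9⁻¹ ≡ 6 (mod 53) since 9·6 = 54 ≡ 1, so λ ≡ 30.
  x = λ² - 6 - 15 = 900 - 21 ≡ 31; y = λ·(6 - 31) - 52 ≡ 46. → (31, 46)

(31, 46)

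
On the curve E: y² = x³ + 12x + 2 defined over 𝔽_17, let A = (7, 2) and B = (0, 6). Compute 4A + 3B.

(0, 11)

First 4A:
Repeated addition: build up to 4A.
2A: tangent at (7, 2): λ = (3·7² + 12)/(2·2) ≡ 6/4. 4⁻¹ ≡ 13 (mod 17) since 4·13 = 52 ≡ 1, so λ ≡ 6·13 ≡ 10.
  x = λ² - 7 - 7 = 100 - 14 ≡ 1; y = λ·(7 - 1) - 2 ≡ 7. → (1, 7)
3A: (1, 7) + (7, 2). λ = (2 - 7)/(7 - 1) ≡ 12/6 mod 17. 6⁻¹ ≡ 3 (mod 17), so λ ≡ 2.
  x = λ² - 1 - 7 = 4 - 8 ≡ 13; y = λ·(1 - 13) - 7 ≡ 3. → (13, 3)
4A: (13, 3) + (7, 2). λ = (2 - 3)/(7 - 13) ≡ 16/11 mod 17. 11⁻¹ ≡ 14 (mod 17) since 11·14 = 154 ≡ 1, so λ ≡ 3.
  x = λ² - 13 - 7 = 9 - 20 ≡ 6; y = λ·(13 - 6) - 3 ≡ 1. → (6, 1)
4A = (6, 1).
Next 3B:
Repeated addition: build up to 3B.
2B: tangent at (0, 6): λ = (3·0² + 12)/(2·6) ≡ 12/12. 12⁻¹ ≡ 10 (mod 17), so λ ≡ 12·10 ≡ 1.
  x = λ² - 0 - 0 = 1 - 0 ≡ 1; y = λ·(0 - 1) - 6 ≡ 10. → (1, 10)
3B: (1, 10) + (0, 6). λ = (6 - 10)/(0 - 1) ≡ 13/16 mod 17. 16⁻¹ ≡ 16 (mod 17) since 16·16 = 256 ≡ 1, so λ ≡ 4.
  x = λ² - 1 - 0 = 16 - 1 ≡ 15; y = λ·(1 - 15) - 10 ≡ 2. → (15, 2)
3B = (15, 2).
Finally 4A + 3B:
(6, 1) + (15, 2). λ = (2 - 1)/(15 - 6) ≡ 1/9 mod 17. 9⁻¹ ≡ 2 (mod 17), so λ ≡ 2.
  x = λ² - 6 - 15 = 4 - 21 ≡ 0; y = λ·(6 - 0) - 1 ≡ 11. → (0, 11)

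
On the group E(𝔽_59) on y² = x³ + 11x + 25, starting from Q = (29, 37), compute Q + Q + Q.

(44, 54)

Repeated addition: build up to 3Q.
2Q: tangent at (29, 37): λ = (3·29² + 11)/(2·37) ≡ 56/15. 15⁻¹ ≡ 4 (mod 59), so λ ≡ 56·4 ≡ 47.
  x = λ² - 29 - 29 = 2209 - 58 ≡ 27; y = λ·(29 - 27) - 37 ≡ 57. → (27, 57)
3Q: (27, 57) + (29, 37). λ = (37 - 57)/(29 - 27) ≡ 39/2 mod 59. 2⁻¹ ≡ 30 (mod 59), so λ ≡ 49.
  x = λ² - 27 - 29 = 2401 - 56 ≡ 44; y = λ·(27 - 44) - 57 ≡ 54. → (44, 54)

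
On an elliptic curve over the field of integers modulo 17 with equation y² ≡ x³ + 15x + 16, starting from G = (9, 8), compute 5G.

(6, 13)

Repeated addition: build up to 5G.
2G: tangent at (9, 8): λ = (3·9² + 15)/(2·8) ≡ 3/16. 16⁻¹ ≡ 16 (mod 17), so λ ≡ 3·16 ≡ 14.
  x = λ² - 9 - 9 = 196 - 18 ≡ 8; y = λ·(9 - 8) - 8 ≡ 6. → (8, 6)
3G: (8, 6) + (9, 8). λ = (8 - 6)/(9 - 8) ≡ 2/1 mod 17. 1⁻¹ ≡ 1 (mod 17), so λ ≡ 2.
  x = λ² - 8 - 9 = 4 - 17 ≡ 4; y = λ·(8 - 4) - 6 ≡ 2. → (4, 2)
4G: (4, 2) + (9, 8). λ = (8 - 2)/(9 - 4) ≡ 6/5 mod 17. 5⁻¹ ≡ 7 (mod 17), so λ ≡ 8.
  x = λ² - 4 - 9 = 64 - 13 ≡ 0; y = λ·(4 - 0) - 2 ≡ 13. → (0, 13)
5G: (0, 13) + (9, 8). λ = (8 - 13)/(9 - 0) ≡ 12/9 mod 17. 9⁻¹ ≡ 2 (mod 17) since 9·2 = 18 ≡ 1, so λ ≡ 7.
  x = λ² - 0 - 9 = 49 - 9 ≡ 6; y = λ·(0 - 6) - 13 ≡ 13. → (6, 13)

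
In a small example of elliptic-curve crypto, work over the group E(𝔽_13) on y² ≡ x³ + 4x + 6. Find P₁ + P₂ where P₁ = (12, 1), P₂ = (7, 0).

(12, 1) + (7, 0). λ = (0 - 1)/(7 - 12) ≡ 12/8 mod 13. 8⁻¹ ≡ 5 (mod 13), so λ ≡ 8.
  x = λ² - 12 - 7 = 64 - 19 ≡ 6; y = λ·(12 - 6) - 1 ≡ 8. → (6, 8)

(6, 8)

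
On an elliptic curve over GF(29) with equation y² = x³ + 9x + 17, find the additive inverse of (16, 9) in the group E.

(16, 20)

-(16, 9) = (16, -9 mod 29) = (16, 20).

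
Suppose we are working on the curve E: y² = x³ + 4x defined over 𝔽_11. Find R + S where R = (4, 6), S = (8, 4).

(2, 4)

(4, 6) + (8, 4). λ = (4 - 6)/(8 - 4) ≡ 9/4 mod 11. 4⁻¹ ≡ 3 (mod 11), so λ ≡ 5.
  x = λ² - 4 - 8 = 25 - 12 ≡ 2; y = λ·(4 - 2) - 6 ≡ 4. → (2, 4)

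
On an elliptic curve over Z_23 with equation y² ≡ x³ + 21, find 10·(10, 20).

Write P = (10, 20).
Repeated addition: build up to 10P.
2P: tangent at (10, 20): λ = (3·10² + 0)/(2·20) ≡ 1/17. 17⁻¹ ≡ 19 (mod 23), so λ ≡ 1·19 ≡ 19.
  x = λ² - 10 - 10 = 361 - 20 ≡ 19; y = λ·(10 - 19) - 20 ≡ 16. → (19, 16)
3P: (19, 16) + (10, 20). λ = (20 - 16)/(10 - 19) ≡ 4/14 mod 23. 14⁻¹ ≡ 5 (mod 23), so λ ≡ 20.
  x = λ² - 19 - 10 = 400 - 29 ≡ 3; y = λ·(19 - 3) - 16 ≡ 5. → (3, 5)
4P: (3, 5) + (10, 20). λ = (20 - 5)/(10 - 3) ≡ 15/7 mod 23. 7⁻¹ ≡ 10 (mod 23), so λ ≡ 12.
  x = λ² - 3 - 10 = 144 - 13 ≡ 16; y = λ·(3 - 16) - 5 ≡ 0. → (16, 0)
5P: (16, 0) + (10, 20). λ = (20 - 0)/(10 - 16) ≡ 20/17 mod 23. 17⁻¹ ≡ 19 (mod 23) since 17·19 = 323 ≡ 1, so λ ≡ 12.
  x = λ² - 16 - 10 = 144 - 26 ≡ 3; y = λ·(16 - 3) - 0 ≡ 18. → (3, 18)
6P: (3, 18) + (10, 20). λ = (20 - 18)/(10 - 3) ≡ 2/7 mod 23. 7⁻¹ ≡ 10 (mod 23), so λ ≡ 20.
  x = λ² - 3 - 10 = 400 - 13 ≡ 19; y = λ·(3 - 19) - 18 ≡ 7. → (19, 7)
7P: (19, 7) + (10, 20). λ = (20 - 7)/(10 - 19) ≡ 13/14 mod 23. 14⁻¹ ≡ 5 (mod 23), so λ ≡ 19.
  x = λ² - 19 - 10 = 361 - 29 ≡ 10; y = λ·(19 - 10) - 7 ≡ 3. → (10, 3)
8P: (10, 3) + (10, 20): same x and y₁ ≡ -y₂, so the sum is O.
9P: O + (10, 20) = (10, 20) (identity).
10P: tangent at (10, 20): λ = (3·10² + 0)/(2·20) ≡ 1/17. 17⁻¹ ≡ 19 (mod 23), so λ ≡ 1·19 ≡ 19.
  x = λ² - 10 - 10 = 361 - 20 ≡ 19; y = λ·(10 - 19) - 20 ≡ 16. → (19, 16)

(19, 16)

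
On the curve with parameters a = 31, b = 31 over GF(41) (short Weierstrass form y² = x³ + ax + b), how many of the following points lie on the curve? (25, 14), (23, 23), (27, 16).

2

(25, 14): 14² ≡ 32, rhs ≡ 31 → off.
(23, 23): 23² ≡ 37, rhs ≡ 37 → on.
(27, 16): 16² ≡ 10, rhs ≡ 10 → on.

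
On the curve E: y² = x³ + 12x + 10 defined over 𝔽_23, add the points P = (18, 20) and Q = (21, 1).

(18, 20) + (21, 1). λ = (1 - 20)/(21 - 18) ≡ 4/3 mod 23. 3⁻¹ ≡ 8 (mod 23) since 3·8 = 24 ≡ 1, so λ ≡ 9.
  x = λ² - 18 - 21 = 81 - 39 ≡ 19; y = λ·(18 - 19) - 20 ≡ 17. → (19, 17)

(19, 17)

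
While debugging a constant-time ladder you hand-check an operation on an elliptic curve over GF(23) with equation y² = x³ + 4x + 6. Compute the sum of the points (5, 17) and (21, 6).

(22, 22)

(5, 17) + (21, 6). λ = (6 - 17)/(21 - 5) ≡ 12/16 mod 23. 16⁻¹ ≡ 13 (mod 23), so λ ≡ 18.
  x = λ² - 5 - 21 = 324 - 26 ≡ 22; y = λ·(5 - 22) - 17 ≡ 22. → (22, 22)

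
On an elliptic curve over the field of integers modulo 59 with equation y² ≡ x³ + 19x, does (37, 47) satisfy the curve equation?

yes

y² = 47² ≡ 26; x³ + 19x + 0 = 51356 ≡ 26 (mod 59). 26 = 26.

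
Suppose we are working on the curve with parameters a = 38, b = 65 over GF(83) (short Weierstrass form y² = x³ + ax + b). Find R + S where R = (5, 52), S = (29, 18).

(5, 52) + (29, 18). λ = (18 - 52)/(29 - 5) ≡ 49/24 mod 83. 24⁻¹ ≡ 45 (mod 83), so λ ≡ 47.
  x = λ² - 5 - 29 = 2209 - 34 ≡ 17; y = λ·(5 - 17) - 52 ≡ 48. → (17, 48)

(17, 48)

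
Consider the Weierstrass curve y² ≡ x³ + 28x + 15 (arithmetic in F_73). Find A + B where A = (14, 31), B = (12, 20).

(14, 31) + (12, 20). λ = (20 - 31)/(12 - 14) ≡ 62/71 mod 73. 71⁻¹ ≡ 36 (mod 73), so λ ≡ 42.
  x = λ² - 14 - 12 = 1764 - 26 ≡ 59; y = λ·(14 - 59) - 31 ≡ 50. → (59, 50)

(59, 50)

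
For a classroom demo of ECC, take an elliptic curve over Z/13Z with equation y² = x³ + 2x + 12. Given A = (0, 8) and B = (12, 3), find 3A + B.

(0, 8)

First 3A:
Repeated addition: build up to 3A.
2A: tangent at (0, 8): λ = (3·0² + 2)/(2·8) ≡ 2/3. 3⁻¹ ≡ 9 (mod 13), so λ ≡ 2·9 ≡ 5.
  x = λ² - 0 - 0 = 25 - 0 ≡ 12; y = λ·(0 - 12) - 8 ≡ 10. → (12, 10)
3A: (12, 10) + (0, 8). λ = (8 - 10)/(0 - 12) ≡ 11/1 mod 13. 1⁻¹ ≡ 1 (mod 13), so λ ≡ 11.
  x = λ² - 12 - 0 = 121 - 12 ≡ 5; y = λ·(12 - 5) - 10 ≡ 2. → (5, 2)
3A = (5, 2).
Finally 3A + B:
(5, 2) + (12, 3). λ = (3 - 2)/(12 - 5) ≡ 1/7 mod 13. 7⁻¹ ≡ 2 (mod 13) since 7·2 = 14 ≡ 1, so λ ≡ 2.
  x = λ² - 5 - 12 = 4 - 17 ≡ 0; y = λ·(5 - 0) - 2 ≡ 8. → (0, 8)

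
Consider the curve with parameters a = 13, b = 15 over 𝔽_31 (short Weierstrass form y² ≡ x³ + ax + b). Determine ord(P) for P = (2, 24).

2P: tangent at (2, 24): λ = (3·2² + 13)/(2·24) ≡ 25/17. 17⁻¹ ≡ 11 (mod 31) since 17·11 = 187 ≡ 1, so λ ≡ 25·11 ≡ 27.
  x = λ² - 2 - 2 = 729 - 4 ≡ 12; y = λ·(2 - 12) - 24 ≡ 16. → (12, 16)
3P: (12, 16) + (2, 24). λ = (24 - 16)/(2 - 12) ≡ 8/21 mod 31. 21⁻¹ ≡ 3 (mod 31) since 21·3 = 63 ≡ 1, so λ ≡ 24.
  x = λ² - 12 - 2 = 576 - 14 ≡ 4; y = λ·(12 - 4) - 16 ≡ 21. → (4, 21)
4P: (4, 21) + (2, 24). λ = (24 - 21)/(2 - 4) ≡ 3/29 mod 31. 29⁻¹ ≡ 15 (mod 31), so λ ≡ 14.
  x = λ² - 4 - 2 = 196 - 6 ≡ 4; y = λ·(4 - 4) - 21 ≡ 10. → (4, 10)
5P: (4, 10) + (2, 24). λ = (24 - 10)/(2 - 4) ≡ 14/29 mod 31. 29⁻¹ ≡ 15 (mod 31) since 29·15 = 435 ≡ 1, so λ ≡ 24.
  x = λ² - 4 - 2 = 576 - 6 ≡ 12; y = λ·(4 - 12) - 10 ≡ 15. → (12, 15)
6P: (12, 15) + (2, 24). λ = (24 - 15)/(2 - 12) ≡ 9/21 mod 31. 21⁻¹ ≡ 3 (mod 31) since 21·3 = 63 ≡ 1, so λ ≡ 27.
  x = λ² - 12 - 2 = 729 - 14 ≡ 2; y = λ·(12 - 2) - 15 ≡ 7. → (2, 7)
7P: (2, 7) + (2, 24): same x and y₁ ≡ -y₂, so the sum is the point at infinity.
7P = the point at infinity, so the order is 7.

7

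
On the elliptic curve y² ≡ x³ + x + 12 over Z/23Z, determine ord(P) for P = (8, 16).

2P: tangent at (8, 16): λ = (3·8² + 1)/(2·16) ≡ 9/9. 9⁻¹ ≡ 18 (mod 23), so λ ≡ 9·18 ≡ 1.
  x = λ² - 8 - 8 = 1 - 16 ≡ 8; y = λ·(8 - 8) - 16 ≡ 7. → (8, 7)
3P: (8, 7) + (8, 16): same x and y₁ ≡ -y₂, so the sum is O.
3P = O, so the order is 3.

3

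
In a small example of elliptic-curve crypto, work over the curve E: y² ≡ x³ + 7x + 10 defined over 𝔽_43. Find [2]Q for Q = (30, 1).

tangent at (30, 1): λ = (3·30² + 7)/(2·1) ≡ 41/2. 2⁻¹ ≡ 22 (mod 43), so λ ≡ 41·22 ≡ 42.
  x = λ² - 30 - 30 = 1764 - 60 ≡ 27; y = λ·(30 - 27) - 1 ≡ 39. → (27, 39)

(27, 39)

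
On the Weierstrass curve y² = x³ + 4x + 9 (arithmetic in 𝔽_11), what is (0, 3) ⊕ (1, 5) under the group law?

(3, 2)

(0, 3) + (1, 5). λ = (5 - 3)/(1 - 0) ≡ 2/1 mod 11. 1⁻¹ ≡ 1 (mod 11) since 1·1 = 1 ≡ 1, so λ ≡ 2.
  x = λ² - 0 - 1 = 4 - 1 ≡ 3; y = λ·(0 - 3) - 3 ≡ 2. → (3, 2)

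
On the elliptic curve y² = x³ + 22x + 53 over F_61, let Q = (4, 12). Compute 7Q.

Double-and-add on 7 = (111)₂. Start with Q = (4, 12) for the leading 1-bit.
double: tangent at (4, 12): λ = (3·4² + 22)/(2·12) ≡ 9/24. 24⁻¹ ≡ 28 (mod 61) since 24·28 = 672 ≡ 1, so λ ≡ 9·28 ≡ 8.
  x = λ² - 4 - 4 = 64 - 8 ≡ 56; y = λ·(4 - 56) - 12 ≡ 60. → (56, 60)
add Q: (56, 60) + (4, 12). λ = (12 - 60)/(4 - 56) ≡ 13/9 mod 61. 9⁻¹ ≡ 34 (mod 61), so λ ≡ 15.
  x = λ² - 56 - 4 = 225 - 60 ≡ 43; y = λ·(56 - 43) - 60 ≡ 13. → (43, 13)
double: tangent at (43, 13): λ = (3·43² + 22)/(2·13) ≡ 18/26. 26⁻¹ ≡ 54 (mod 61) since 26·54 = 1404 ≡ 1, so λ ≡ 18·54 ≡ 57.
  x = λ² - 43 - 43 = 3249 - 86 ≡ 52; y = λ·(43 - 52) - 13 ≡ 23. → (52, 23)
add Q: (52, 23) + (4, 12). λ = (12 - 23)/(4 - 52) ≡ 50/13 mod 61. 13⁻¹ ≡ 47 (mod 61), so λ ≡ 32.
  x = λ² - 52 - 4 = 1024 - 56 ≡ 53; y = λ·(52 - 53) - 23 ≡ 6. → (53, 6)

(53, 6)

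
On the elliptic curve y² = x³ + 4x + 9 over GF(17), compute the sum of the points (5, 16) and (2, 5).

(5, 16) + (2, 5). λ = (5 - 16)/(2 - 5) ≡ 6/14 mod 17. 14⁻¹ ≡ 11 (mod 17), so λ ≡ 15.
  x = λ² - 5 - 2 = 225 - 7 ≡ 14; y = λ·(5 - 14) - 16 ≡ 2. → (14, 2)

(14, 2)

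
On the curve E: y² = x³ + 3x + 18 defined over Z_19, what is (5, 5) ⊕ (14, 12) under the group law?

(5, 5) + (14, 12). λ = (12 - 5)/(14 - 5) ≡ 7/9 mod 19. 9⁻¹ ≡ 17 (mod 19) since 9·17 = 153 ≡ 1, so λ ≡ 5.
  x = λ² - 5 - 14 = 25 - 19 ≡ 6; y = λ·(5 - 6) - 5 ≡ 9. → (6, 9)

(6, 9)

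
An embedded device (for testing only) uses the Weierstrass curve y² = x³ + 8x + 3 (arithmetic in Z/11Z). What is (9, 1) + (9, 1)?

tangent at (9, 1): λ = (3·9² + 8)/(2·1) ≡ 9/2. 2⁻¹ ≡ 6 (mod 11) since 2·6 = 12 ≡ 1, so λ ≡ 9·6 ≡ 10.
  x = λ² - 9 - 9 = 100 - 18 ≡ 5; y = λ·(9 - 5) - 1 ≡ 6. → (5, 6)

(5, 6)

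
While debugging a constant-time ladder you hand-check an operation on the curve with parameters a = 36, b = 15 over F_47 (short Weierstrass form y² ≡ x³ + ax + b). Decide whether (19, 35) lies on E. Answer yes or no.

no

y² = 35² ≡ 3; x³ + 36x + 15 = 7558 ≡ 38 (mod 47). 3 ≠ 38.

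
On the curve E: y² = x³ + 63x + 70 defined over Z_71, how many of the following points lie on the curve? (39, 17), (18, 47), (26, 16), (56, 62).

(39, 17): 17² ≡ 5, rhs ≡ 5 → on.
(18, 47): 47² ≡ 8, rhs ≡ 7 → off.
(26, 16): 16² ≡ 43, rhs ≡ 43 → on.
(56, 62): 62² ≡ 10, rhs ≡ 10 → on.

3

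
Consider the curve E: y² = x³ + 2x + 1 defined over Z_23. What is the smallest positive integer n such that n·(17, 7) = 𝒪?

5

2P: tangent at (17, 7): λ = (3·17² + 2)/(2·7) ≡ 18/14. 14⁻¹ ≡ 5 (mod 23), so λ ≡ 18·5 ≡ 21.
  x = λ² - 17 - 17 = 441 - 34 ≡ 16; y = λ·(17 - 16) - 7 ≡ 14. → (16, 14)
3P: (16, 14) + (17, 7). λ = (7 - 14)/(17 - 16) ≡ 16/1 mod 23. 1⁻¹ ≡ 1 (mod 23) since 1·1 = 1 ≡ 1, so λ ≡ 16.
  x = λ² - 16 - 17 = 256 - 33 ≡ 16; y = λ·(16 - 16) - 14 ≡ 9. → (16, 9)
4P: (16, 9) + (17, 7). λ = (7 - 9)/(17 - 16) ≡ 21/1 mod 23. 1⁻¹ ≡ 1 (mod 23), so λ ≡ 21.
  x = λ² - 16 - 17 = 441 - 33 ≡ 17; y = λ·(16 - 17) - 9 ≡ 16. → (17, 16)
5P: (17, 16) + (17, 7): same x and y₁ ≡ -y₂, so the sum is 𝒪.
5P = 𝒪, so the order is 5.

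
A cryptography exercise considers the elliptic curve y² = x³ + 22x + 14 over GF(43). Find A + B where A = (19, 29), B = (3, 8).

(37, 28)

(19, 29) + (3, 8). λ = (8 - 29)/(3 - 19) ≡ 22/27 mod 43. 27⁻¹ ≡ 8 (mod 43), so λ ≡ 4.
  x = λ² - 19 - 3 = 16 - 22 ≡ 37; y = λ·(19 - 37) - 29 ≡ 28. → (37, 28)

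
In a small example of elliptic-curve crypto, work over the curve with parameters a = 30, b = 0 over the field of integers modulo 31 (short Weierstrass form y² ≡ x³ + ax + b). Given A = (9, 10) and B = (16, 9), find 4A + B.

First 4A:
Repeated addition: build up to 4A.
2A: tangent at (9, 10): λ = (3·9² + 30)/(2·10) ≡ 25/20. 20⁻¹ ≡ 14 (mod 31), so λ ≡ 25·14 ≡ 9.
  x = λ² - 9 - 9 = 81 - 18 ≡ 1; y = λ·(9 - 1) - 10 ≡ 0. → (1, 0)
3A: (1, 0) + (9, 10). λ = (10 - 0)/(9 - 1) ≡ 10/8 mod 31. 8⁻¹ ≡ 4 (mod 31) since 8·4 = 32 ≡ 1, so λ ≡ 9.
  x = λ² - 1 - 9 = 81 - 10 ≡ 9; y = λ·(1 - 9) - 0 ≡ 21. → (9, 21)
4A: (9, 21) + (9, 10): same x and y₁ ≡ -y₂, so the sum is 𝒪.
4A = 𝒪.
Finally 4A + B:
𝒪 + (16, 9) = (16, 9) (identity).

(16, 9)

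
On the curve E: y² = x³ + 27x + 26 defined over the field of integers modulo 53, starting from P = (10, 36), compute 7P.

(51, 32)

Double-and-add on 7 = (111)₂. Start with P = (10, 36) for the leading 1-bit.
double: tangent at (10, 36): λ = (3·10² + 27)/(2·36) ≡ 9/19. 19⁻¹ ≡ 14 (mod 53) since 19·14 = 266 ≡ 1, so λ ≡ 9·14 ≡ 20.
  x = λ² - 10 - 10 = 400 - 20 ≡ 9; y = λ·(10 - 9) - 36 ≡ 37. → (9, 37)
add P: (9, 37) + (10, 36). λ = (36 - 37)/(10 - 9) ≡ 52/1 mod 53. 1⁻¹ ≡ 1 (mod 53), so λ ≡ 52.
  x = λ² - 9 - 10 = 2704 - 19 ≡ 35; y = λ·(9 - 35) - 37 ≡ 42. → (35, 42)
double: tangent at (35, 42): λ = (3·35² + 27)/(2·42) ≡ 45/31. 31⁻¹ ≡ 12 (mod 53), so λ ≡ 45·12 ≡ 10.
  x = λ² - 35 - 35 = 100 - 70 ≡ 30; y = λ·(35 - 30) - 42 ≡ 8. → (30, 8)
add P: (30, 8) + (10, 36). λ = (36 - 8)/(10 - 30) ≡ 28/33 mod 53. 33⁻¹ ≡ 45 (mod 53) since 33·45 = 1485 ≡ 1, so λ ≡ 41.
  x = λ² - 30 - 10 = 1681 - 40 ≡ 51; y = λ·(30 - 51) - 8 ≡ 32. → (51, 32)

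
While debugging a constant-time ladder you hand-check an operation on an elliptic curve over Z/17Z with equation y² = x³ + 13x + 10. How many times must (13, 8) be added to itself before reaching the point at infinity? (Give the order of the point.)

5

2P: tangent at (13, 8): λ = (3·13² + 13)/(2·8) ≡ 10/16. 16⁻¹ ≡ 16 (mod 17), so λ ≡ 10·16 ≡ 7.
  x = λ² - 13 - 13 = 49 - 26 ≡ 6; y = λ·(13 - 6) - 8 ≡ 7. → (6, 7)
3P: (6, 7) + (13, 8). λ = (8 - 7)/(13 - 6) ≡ 1/7 mod 17. 7⁻¹ ≡ 5 (mod 17), so λ ≡ 5.
  x = λ² - 6 - 13 = 25 - 19 ≡ 6; y = λ·(6 - 6) - 7 ≡ 10. → (6, 10)
4P: (6, 10) + (13, 8). λ = (8 - 10)/(13 - 6) ≡ 15/7 mod 17. 7⁻¹ ≡ 5 (mod 17) since 7·5 = 35 ≡ 1, so λ ≡ 7.
  x = λ² - 6 - 13 = 49 - 19 ≡ 13; y = λ·(6 - 13) - 10 ≡ 9. → (13, 9)
5P: (13, 9) + (13, 8): same x and y₁ ≡ -y₂, so the sum is the point at infinity.
5P = the point at infinity, so the order is 5.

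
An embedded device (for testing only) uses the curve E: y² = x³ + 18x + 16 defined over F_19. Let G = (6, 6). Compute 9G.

(18, 15)

Repeated addition: build up to 9G.
2G: tangent at (6, 6): λ = (3·6² + 18)/(2·6) ≡ 12/12. 12⁻¹ ≡ 8 (mod 19) since 12·8 = 96 ≡ 1, so λ ≡ 12·8 ≡ 1.
  x = λ² - 6 - 6 = 1 - 12 ≡ 8; y = λ·(6 - 8) - 6 ≡ 11. → (8, 11)
3G: (8, 11) + (6, 6). λ = (6 - 11)/(6 - 8) ≡ 14/17 mod 19. 17⁻¹ ≡ 9 (mod 19) since 17·9 = 153 ≡ 1, so λ ≡ 12.
  x = λ² - 8 - 6 = 144 - 14 ≡ 16; y = λ·(8 - 16) - 11 ≡ 7. → (16, 7)
4G: (16, 7) + (6, 6). λ = (6 - 7)/(6 - 16) ≡ 18/9 mod 19. 9⁻¹ ≡ 17 (mod 19), so λ ≡ 2.
  x = λ² - 16 - 6 = 4 - 22 ≡ 1; y = λ·(16 - 1) - 7 ≡ 4. → (1, 4)
5G: (1, 4) + (6, 6). λ = (6 - 4)/(6 - 1) ≡ 2/5 mod 19. 5⁻¹ ≡ 4 (mod 19), so λ ≡ 8.
  x = λ² - 1 - 6 = 64 - 7 ≡ 0; y = λ·(1 - 0) - 4 ≡ 4. → (0, 4)
6G: (0, 4) + (6, 6). λ = (6 - 4)/(6 - 0) ≡ 2/6 mod 19. 6⁻¹ ≡ 16 (mod 19) since 6·16 = 96 ≡ 1, so λ ≡ 13.
  x = λ² - 0 - 6 = 169 - 6 ≡ 11; y = λ·(0 - 11) - 4 ≡ 5. → (11, 5)
7G: (11, 5) + (6, 6). λ = (6 - 5)/(6 - 11) ≡ 1/14 mod 19. 14⁻¹ ≡ 15 (mod 19) since 14·15 = 210 ≡ 1, so λ ≡ 15.
  x = λ² - 11 - 6 = 225 - 17 ≡ 18; y = λ·(11 - 18) - 5 ≡ 4. → (18, 4)
8G: (18, 4) + (6, 6). λ = (6 - 4)/(6 - 18) ≡ 2/7 mod 19. 7⁻¹ ≡ 11 (mod 19), so λ ≡ 3.
  x = λ² - 18 - 6 = 9 - 24 ≡ 4; y = λ·(18 - 4) - 4 ≡ 0. → (4, 0)
9G: (4, 0) + (6, 6). λ = (6 - 0)/(6 - 4) ≡ 6/2 mod 19. 2⁻¹ ≡ 10 (mod 19) since 2·10 = 20 ≡ 1, so λ ≡ 3.
  x = λ² - 4 - 6 = 9 - 10 ≡ 18; y = λ·(4 - 18) - 0 ≡ 15. → (18, 15)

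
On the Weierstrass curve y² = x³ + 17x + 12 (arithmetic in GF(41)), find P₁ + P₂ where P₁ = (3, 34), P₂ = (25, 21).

(3, 34) + (25, 21). λ = (21 - 34)/(25 - 3) ≡ 28/22 mod 41. 22⁻¹ ≡ 28 (mod 41), so λ ≡ 5.
  x = λ² - 3 - 25 = 25 - 28 ≡ 38; y = λ·(3 - 38) - 34 ≡ 37. → (38, 37)

(38, 37)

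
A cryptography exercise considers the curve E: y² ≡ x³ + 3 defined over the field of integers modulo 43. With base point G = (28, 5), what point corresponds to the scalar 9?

(39, 5)

Double-and-add on 9 = (1001)₂. Start with G = (28, 5) for the leading 1-bit.
double: tangent at (28, 5): λ = (3·28² + 0)/(2·5) ≡ 30/10. 10⁻¹ ≡ 13 (mod 43) since 10·13 = 130 ≡ 1, so λ ≡ 30·13 ≡ 3.
  x = λ² - 28 - 28 = 9 - 56 ≡ 39; y = λ·(28 - 39) - 5 ≡ 5. → (39, 5)
double: tangent at (39, 5): λ = (3·39² + 0)/(2·5) ≡ 5/10. 10⁻¹ ≡ 13 (mod 43), so λ ≡ 5·13 ≡ 22.
  x = λ² - 39 - 39 = 484 - 78 ≡ 19; y = λ·(39 - 19) - 5 ≡ 5. → (19, 5)
double: tangent at (19, 5): λ = (3·19² + 0)/(2·5) ≡ 8/10. 10⁻¹ ≡ 13 (mod 43) since 10·13 = 130 ≡ 1, so λ ≡ 8·13 ≡ 18.
  x = λ² - 19 - 19 = 324 - 38 ≡ 28; y = λ·(19 - 28) - 5 ≡ 5. → (28, 5)
add G: tangent at (28, 5): λ = (3·28² + 0)/(2·5) ≡ 30/10. 10⁻¹ ≡ 13 (mod 43) since 10·13 = 130 ≡ 1, so λ ≡ 30·13 ≡ 3.
  x = λ² - 28 - 28 = 9 - 56 ≡ 39; y = λ·(28 - 39) - 5 ≡ 5. → (39, 5)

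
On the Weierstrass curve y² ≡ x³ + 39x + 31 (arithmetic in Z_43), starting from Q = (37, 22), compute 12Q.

(14, 28)

Double-and-add on 12 = (1100)₂. Start with Q = (37, 22) for the leading 1-bit.
double: tangent at (37, 22): λ = (3·37² + 39)/(2·22) ≡ 18/1. 1⁻¹ ≡ 1 (mod 43), so λ ≡ 18·1 ≡ 18.
  x = λ² - 37 - 37 = 324 - 74 ≡ 35; y = λ·(37 - 35) - 22 ≡ 14. → (35, 14)
add Q: (35, 14) + (37, 22). λ = (22 - 14)/(37 - 35) ≡ 8/2 mod 43. 2⁻¹ ≡ 22 (mod 43), so λ ≡ 4.
  x = λ² - 35 - 37 = 16 - 72 ≡ 30; y = λ·(35 - 30) - 14 ≡ 6. → (30, 6)
double: tangent at (30, 6): λ = (3·30² + 39)/(2·6) ≡ 30/12. 12⁻¹ ≡ 18 (mod 43) since 12·18 = 216 ≡ 1, so λ ≡ 30·18 ≡ 24.
  x = λ² - 30 - 30 = 576 - 60 ≡ 0; y = λ·(30 - 0) - 6 ≡ 26. → (0, 26)
double: tangent at (0, 26): λ = (3·0² + 39)/(2·26) ≡ 39/9. 9⁻¹ ≡ 24 (mod 43) since 9·24 = 216 ≡ 1, so λ ≡ 39·24 ≡ 33.
  x = λ² - 0 - 0 = 1089 - 0 ≡ 14; y = λ·(0 - 14) - 26 ≡ 28. → (14, 28)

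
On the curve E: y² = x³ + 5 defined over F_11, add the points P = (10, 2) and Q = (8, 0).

(5, 3)

(10, 2) + (8, 0). λ = (0 - 2)/(8 - 10) ≡ 9/9 mod 11. 9⁻¹ ≡ 5 (mod 11), so λ ≡ 1.
  x = λ² - 10 - 8 = 1 - 18 ≡ 5; y = λ·(10 - 5) - 2 ≡ 3. → (5, 3)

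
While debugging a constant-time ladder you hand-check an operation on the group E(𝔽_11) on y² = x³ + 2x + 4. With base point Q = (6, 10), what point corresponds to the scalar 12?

Repeated addition: build up to 12Q.
2Q: tangent at (6, 10): λ = (3·6² + 2)/(2·10) ≡ 0/9. 9⁻¹ ≡ 5 (mod 11), so λ ≡ 0·5 ≡ 0.
  x = λ² - 6 - 6 = 0 - 12 ≡ 10; y = λ·(6 - 10) - 10 ≡ 1. → (10, 1)
3Q: (10, 1) + (6, 10). λ = (10 - 1)/(6 - 10) ≡ 9/7 mod 11. 7⁻¹ ≡ 8 (mod 11), so λ ≡ 6.
  x = λ² - 10 - 6 = 36 - 16 ≡ 9; y = λ·(10 - 9) - 1 ≡ 5. → (9, 5)
4Q: (9, 5) + (6, 10). λ = (10 - 5)/(6 - 9) ≡ 5/8 mod 11. 8⁻¹ ≡ 7 (mod 11) since 8·7 = 56 ≡ 1, so λ ≡ 2.
  x = λ² - 9 - 6 = 4 - 15 ≡ 0; y = λ·(9 - 0) - 5 ≡ 2. → (0, 2)
5Q: (0, 2) + (6, 10). λ = (10 - 2)/(6 - 0) ≡ 8/6 mod 11. 6⁻¹ ≡ 2 (mod 11) since 6·2 = 12 ≡ 1, so λ ≡ 5.
  x = λ² - 0 - 6 = 25 - 6 ≡ 8; y = λ·(0 - 8) - 2 ≡ 2. → (8, 2)
6Q: (8, 2) + (6, 10). λ = (10 - 2)/(6 - 8) ≡ 8/9 mod 11. 9⁻¹ ≡ 5 (mod 11) since 9·5 = 45 ≡ 1, so λ ≡ 7.
  x = λ² - 8 - 6 = 49 - 14 ≡ 2; y = λ·(8 - 2) - 2 ≡ 7. → (2, 7)
7Q: (2, 7) + (6, 10). λ = (10 - 7)/(6 - 2) ≡ 3/4 mod 11. 4⁻¹ ≡ 3 (mod 11), so λ ≡ 9.
  x = λ² - 2 - 6 = 81 - 8 ≡ 7; y = λ·(2 - 7) - 7 ≡ 3. → (7, 3)
8Q: (7, 3) + (6, 10). λ = (10 - 3)/(6 - 7) ≡ 7/10 mod 11. 10⁻¹ ≡ 10 (mod 11) since 10·10 = 100 ≡ 1, so λ ≡ 4.
  x = λ² - 7 - 6 = 16 - 13 ≡ 3; y = λ·(7 - 3) - 3 ≡ 2. → (3, 2)
9Q: (3, 2) + (6, 10). λ = (10 - 2)/(6 - 3) ≡ 8/3 mod 11. 3⁻¹ ≡ 4 (mod 11) since 3·4 = 12 ≡ 1, so λ ≡ 10.
  x = λ² - 3 - 6 = 100 - 9 ≡ 3; y = λ·(3 - 3) - 2 ≡ 9. → (3, 9)
10Q: (3, 9) + (6, 10). λ = (10 - 9)/(6 - 3) ≡ 1/3 mod 11. 3⁻¹ ≡ 4 (mod 11), so λ ≡ 4.
  x = λ² - 3 - 6 = 16 - 9 ≡ 7; y = λ·(3 - 7) - 9 ≡ 8. → (7, 8)
11Q: (7, 8) + (6, 10). λ = (10 - 8)/(6 - 7) ≡ 2/10 mod 11. 10⁻¹ ≡ 10 (mod 11) since 10·10 = 100 ≡ 1, so λ ≡ 9.
  x = λ² - 7 - 6 = 81 - 13 ≡ 2; y = λ·(7 - 2) - 8 ≡ 4. → (2, 4)
12Q: (2, 4) + (6, 10). λ = (10 - 4)/(6 - 2) ≡ 6/4 mod 11. 4⁻¹ ≡ 3 (mod 11) since 4·3 = 12 ≡ 1, so λ ≡ 7.
  x = λ² - 2 - 6 = 49 - 8 ≡ 8; y = λ·(2 - 8) - 4 ≡ 9. → (8, 9)

(8, 9)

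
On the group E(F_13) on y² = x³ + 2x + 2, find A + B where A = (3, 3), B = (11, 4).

(11, 9)

(3, 3) + (11, 4). λ = (4 - 3)/(11 - 3) ≡ 1/8 mod 13. 8⁻¹ ≡ 5 (mod 13), so λ ≡ 5.
  x = λ² - 3 - 11 = 25 - 14 ≡ 11; y = λ·(3 - 11) - 3 ≡ 9. → (11, 9)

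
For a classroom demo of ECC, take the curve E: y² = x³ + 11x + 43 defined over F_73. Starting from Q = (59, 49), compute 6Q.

(69, 9)

Repeated addition: build up to 6Q.
2Q: tangent at (59, 49): λ = (3·59² + 11)/(2·49) ≡ 15/25. 25⁻¹ ≡ 38 (mod 73), so λ ≡ 15·38 ≡ 59.
  x = λ² - 59 - 59 = 3481 - 118 ≡ 5; y = λ·(59 - 5) - 49 ≡ 71. → (5, 71)
3Q: (5, 71) + (59, 49). λ = (49 - 71)/(59 - 5) ≡ 51/54 mod 73. 54⁻¹ ≡ 23 (mod 73), so λ ≡ 5.
  x = λ² - 5 - 59 = 25 - 64 ≡ 34; y = λ·(5 - 34) - 71 ≡ 3. → (34, 3)
4Q: (34, 3) + (59, 49). λ = (49 - 3)/(59 - 34) ≡ 46/25 mod 73. 25⁻¹ ≡ 38 (mod 73), so λ ≡ 69.
  x = λ² - 34 - 59 = 4761 - 93 ≡ 69; y = λ·(34 - 69) - 3 ≡ 64. → (69, 64)
5Q: (69, 64) + (59, 49). λ = (49 - 64)/(59 - 69) ≡ 58/63 mod 73. 63⁻¹ ≡ 51 (mod 73) since 63·51 = 3213 ≡ 1, so λ ≡ 38.
  x = λ² - 69 - 59 = 1444 - 128 ≡ 2; y = λ·(69 - 2) - 64 ≡ 0. → (2, 0)
6Q: (2, 0) + (59, 49). λ = (49 - 0)/(59 - 2) ≡ 49/57 mod 73. 57⁻¹ ≡ 41 (mod 73), so λ ≡ 38.
  x = λ² - 2 - 59 = 1444 - 61 ≡ 69; y = λ·(2 - 69) - 0 ≡ 9. → (69, 9)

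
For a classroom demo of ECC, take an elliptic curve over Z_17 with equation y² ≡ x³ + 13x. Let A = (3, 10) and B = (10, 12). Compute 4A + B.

(10, 12)

First 4A:
Double-and-add on 4 = (100)₂. Start with A = (3, 10) for the leading 1-bit.
double: tangent at (3, 10): λ = (3·3² + 13)/(2·10) ≡ 6/3. 3⁻¹ ≡ 6 (mod 17) since 3·6 = 18 ≡ 1, so λ ≡ 6·6 ≡ 2.
  x = λ² - 3 - 3 = 4 - 6 ≡ 15; y = λ·(3 - 15) - 10 ≡ 0. → (15, 0)
double: (15, 0) + (15, 0): same x and y₁ ≡ -y₂, so the sum is O.
4A = O.
Finally 4A + B:
O + (10, 12) = (10, 12) (identity).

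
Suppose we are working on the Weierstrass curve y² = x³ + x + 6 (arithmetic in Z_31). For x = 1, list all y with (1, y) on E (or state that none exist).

15, 16

x³ + 1x + 6 = 8 ≡ 8 (mod 31).
Square roots of 8 mod 31: 15 and 16 (since 15² = 225 ≡ 8).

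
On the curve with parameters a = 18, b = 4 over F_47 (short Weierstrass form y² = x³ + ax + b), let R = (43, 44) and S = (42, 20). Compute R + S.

(21, 14)

(43, 44) + (42, 20). λ = (20 - 44)/(42 - 43) ≡ 23/46 mod 47. 46⁻¹ ≡ 46 (mod 47), so λ ≡ 24.
  x = λ² - 43 - 42 = 576 - 85 ≡ 21; y = λ·(43 - 21) - 44 ≡ 14. → (21, 14)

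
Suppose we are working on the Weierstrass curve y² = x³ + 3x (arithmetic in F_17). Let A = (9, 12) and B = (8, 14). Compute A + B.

(9, 12) + (8, 14). λ = (14 - 12)/(8 - 9) ≡ 2/16 mod 17. 16⁻¹ ≡ 16 (mod 17) since 16·16 = 256 ≡ 1, so λ ≡ 15.
  x = λ² - 9 - 8 = 225 - 17 ≡ 4; y = λ·(9 - 4) - 12 ≡ 12. → (4, 12)

(4, 12)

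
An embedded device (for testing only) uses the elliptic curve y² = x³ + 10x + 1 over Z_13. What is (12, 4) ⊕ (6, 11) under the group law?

(9, 12)

(12, 4) + (6, 11). λ = (11 - 4)/(6 - 12) ≡ 7/7 mod 13. 7⁻¹ ≡ 2 (mod 13) since 7·2 = 14 ≡ 1, so λ ≡ 1.
  x = λ² - 12 - 6 = 1 - 18 ≡ 9; y = λ·(12 - 9) - 4 ≡ 12. → (9, 12)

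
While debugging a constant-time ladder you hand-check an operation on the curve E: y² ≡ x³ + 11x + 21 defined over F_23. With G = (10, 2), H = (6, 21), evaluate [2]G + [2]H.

O

First 2G:
Repeated addition: build up to 2G.
2G: tangent at (10, 2): λ = (3·10² + 11)/(2·2) ≡ 12/4. 4⁻¹ ≡ 6 (mod 23), so λ ≡ 12·6 ≡ 3.
  x = λ² - 10 - 10 = 9 - 20 ≡ 12; y = λ·(10 - 12) - 2 ≡ 15. → (12, 15)
2G = (12, 15).
Next 2H:
Repeated addition: build up to 2H.
2H: tangent at (6, 21): λ = (3·6² + 11)/(2·21) ≡ 4/19. 19⁻¹ ≡ 17 (mod 23), so λ ≡ 4·17 ≡ 22.
  x = λ² - 6 - 6 = 484 - 12 ≡ 12; y = λ·(6 - 12) - 21 ≡ 8. → (12, 8)
2H = (12, 8).
Finally 2G + 2H:
(12, 15) + (12, 8): same x and y₁ ≡ -y₂, so the sum is O.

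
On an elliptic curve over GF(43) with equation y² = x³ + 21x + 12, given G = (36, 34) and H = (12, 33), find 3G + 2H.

First 3G:
Repeated addition: build up to 3G.
2G: tangent at (36, 34): λ = (3·36² + 21)/(2·34) ≡ 39/25. 25⁻¹ ≡ 31 (mod 43) since 25·31 = 775 ≡ 1, so λ ≡ 39·31 ≡ 5.
  x = λ² - 36 - 36 = 25 - 72 ≡ 39; y = λ·(36 - 39) - 34 ≡ 37. → (39, 37)
3G: (39, 37) + (36, 34). λ = (34 - 37)/(36 - 39) ≡ 40/40 mod 43. 40⁻¹ ≡ 14 (mod 43) since 40·14 = 560 ≡ 1, so λ ≡ 1.
  x = λ² - 39 - 36 = 1 - 75 ≡ 12; y = λ·(39 - 12) - 37 ≡ 33. → (12, 33)
3G = (12, 33).
Next 2H:
Repeated addition: build up to 2H.
2H: tangent at (12, 33): λ = (3·12² + 21)/(2·33) ≡ 23/23. 23⁻¹ ≡ 15 (mod 43) since 23·15 = 345 ≡ 1, so λ ≡ 23·15 ≡ 1.
  x = λ² - 12 - 12 = 1 - 24 ≡ 20; y = λ·(12 - 20) - 33 ≡ 2. → (20, 2)
2H = (20, 2).
Finally 3G + 2H:
(12, 33) + (20, 2). λ = (2 - 33)/(20 - 12) ≡ 12/8 mod 43. 8⁻¹ ≡ 27 (mod 43), so λ ≡ 23.
  x = λ² - 12 - 20 = 529 - 32 ≡ 24; y = λ·(12 - 24) - 33 ≡ 35. → (24, 35)

(24, 35)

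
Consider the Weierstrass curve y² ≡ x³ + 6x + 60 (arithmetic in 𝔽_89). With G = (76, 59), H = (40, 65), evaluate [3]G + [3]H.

(53, 64)

First 3G:
Repeated addition: build up to 3G.
2G: tangent at (76, 59): λ = (3·76² + 6)/(2·59) ≡ 68/29. 29⁻¹ ≡ 43 (mod 89) since 29·43 = 1247 ≡ 1, so λ ≡ 68·43 ≡ 76.
  x = λ² - 76 - 76 = 5776 - 152 ≡ 17; y = λ·(76 - 17) - 59 ≡ 64. → (17, 64)
3G: (17, 64) + (76, 59). λ = (59 - 64)/(76 - 17) ≡ 84/59 mod 89. 59⁻¹ ≡ 86 (mod 89), so λ ≡ 15.
  x = λ² - 17 - 76 = 225 - 93 ≡ 43; y = λ·(17 - 43) - 64 ≡ 80. → (43, 80)
3G = (43, 80).
Next 3H:
Repeated addition: build up to 3H.
2H: tangent at (40, 65): λ = (3·40² + 6)/(2·65) ≡ 0/41. 41⁻¹ ≡ 76 (mod 89) since 41·76 = 3116 ≡ 1, so λ ≡ 0·76 ≡ 0.
  x = λ² - 40 - 40 = 0 - 80 ≡ 9; y = λ·(40 - 9) - 65 ≡ 24. → (9, 24)
3H: (9, 24) + (40, 65). λ = (65 - 24)/(40 - 9) ≡ 41/31 mod 89. 31⁻¹ ≡ 23 (mod 89), so λ ≡ 53.
  x = λ² - 9 - 40 = 2809 - 49 ≡ 1; y = λ·(9 - 1) - 24 ≡ 44. → (1, 44)
3H = (1, 44).
Finally 3G + 3H:
(43, 80) + (1, 44). λ = (44 - 80)/(1 - 43) ≡ 53/47 mod 89. 47⁻¹ ≡ 36 (mod 89), so λ ≡ 39.
  x = λ² - 43 - 1 = 1521 - 44 ≡ 53; y = λ·(43 - 53) - 80 ≡ 64. → (53, 64)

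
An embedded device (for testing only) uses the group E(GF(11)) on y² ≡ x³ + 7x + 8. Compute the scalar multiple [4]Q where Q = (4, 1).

Double-and-add on 4 = (100)₂. Start with Q = (4, 1) for the leading 1-bit.
double: tangent at (4, 1): λ = (3·4² + 7)/(2·1) ≡ 0/2. 2⁻¹ ≡ 6 (mod 11) since 2·6 = 12 ≡ 1, so λ ≡ 0·6 ≡ 0.
  x = λ² - 4 - 4 = 0 - 8 ≡ 3; y = λ·(4 - 3) - 1 ≡ 10. → (3, 10)
double: tangent at (3, 10): λ = (3·3² + 7)/(2·10) ≡ 1/9. 9⁻¹ ≡ 5 (mod 11) since 9·5 = 45 ≡ 1, so λ ≡ 1·5 ≡ 5.
  x = λ² - 3 - 3 = 25 - 6 ≡ 8; y = λ·(3 - 8) - 10 ≡ 9. → (8, 9)

(8, 9)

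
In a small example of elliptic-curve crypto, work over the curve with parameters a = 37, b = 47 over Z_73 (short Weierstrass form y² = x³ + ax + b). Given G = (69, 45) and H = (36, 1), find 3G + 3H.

First 3G:
Repeated addition: build up to 3G.
2G: tangent at (69, 45): λ = (3·69² + 37)/(2·45) ≡ 12/17. 17⁻¹ ≡ 43 (mod 73), so λ ≡ 12·43 ≡ 5.
  x = λ² - 69 - 69 = 25 - 138 ≡ 33; y = λ·(69 - 33) - 45 ≡ 62. → (33, 62)
3G: (33, 62) + (69, 45). λ = (45 - 62)/(69 - 33) ≡ 56/36 mod 73. 36⁻¹ ≡ 71 (mod 73), so λ ≡ 34.
  x = λ² - 33 - 69 = 1156 - 102 ≡ 32; y = λ·(33 - 32) - 62 ≡ 45. → (32, 45)
3G = (32, 45).
Next 3H:
Repeated addition: build up to 3H.
2H: tangent at (36, 1): λ = (3·36² + 37)/(2·1) ≡ 56/2. 2⁻¹ ≡ 37 (mod 73), so λ ≡ 56·37 ≡ 28.
  x = λ² - 36 - 36 = 784 - 72 ≡ 55; y = λ·(36 - 55) - 1 ≡ 51. → (55, 51)
3H: (55, 51) + (36, 1). λ = (1 - 51)/(36 - 55) ≡ 23/54 mod 73. 54⁻¹ ≡ 23 (mod 73), so λ ≡ 18.
  x = λ² - 55 - 36 = 324 - 91 ≡ 14; y = λ·(55 - 14) - 51 ≡ 30. → (14, 30)
3H = (14, 30).
Finally 3G + 3H:
(32, 45) + (14, 30). λ = (30 - 45)/(14 - 32) ≡ 58/55 mod 73. 55⁻¹ ≡ 4 (mod 73) since 55·4 = 220 ≡ 1, so λ ≡ 13.
  x = λ² - 32 - 14 = 169 - 46 ≡ 50; y = λ·(32 - 50) - 45 ≡ 13. → (50, 13)

(50, 13)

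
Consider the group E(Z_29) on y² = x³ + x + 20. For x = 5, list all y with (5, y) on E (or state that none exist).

11, 18

x³ + 1x + 20 = 150 ≡ 5 (mod 29).
Square roots of 5 mod 29: 11 and 18 (since 11² = 121 ≡ 5).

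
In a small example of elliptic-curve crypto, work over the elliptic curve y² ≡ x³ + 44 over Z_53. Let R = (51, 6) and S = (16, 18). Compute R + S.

(10, 39)

(51, 6) + (16, 18). λ = (18 - 6)/(16 - 51) ≡ 12/18 mod 53. 18⁻¹ ≡ 3 (mod 53) since 18·3 = 54 ≡ 1, so λ ≡ 36.
  x = λ² - 51 - 16 = 1296 - 67 ≡ 10; y = λ·(51 - 10) - 6 ≡ 39. → (10, 39)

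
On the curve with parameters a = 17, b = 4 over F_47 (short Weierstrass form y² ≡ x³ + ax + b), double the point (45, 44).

(13, 5)

tangent at (45, 44): λ = (3·45² + 17)/(2·44) ≡ 29/41. 41⁻¹ ≡ 39 (mod 47) since 41·39 = 1599 ≡ 1, so λ ≡ 29·39 ≡ 3.
  x = λ² - 45 - 45 = 9 - 90 ≡ 13; y = λ·(45 - 13) - 44 ≡ 5. → (13, 5)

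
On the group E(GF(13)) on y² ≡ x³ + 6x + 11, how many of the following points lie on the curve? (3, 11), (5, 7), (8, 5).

3

(3, 11): 11² ≡ 4, rhs ≡ 4 → on.
(5, 7): 7² ≡ 10, rhs ≡ 10 → on.
(8, 5): 5² ≡ 12, rhs ≡ 12 → on.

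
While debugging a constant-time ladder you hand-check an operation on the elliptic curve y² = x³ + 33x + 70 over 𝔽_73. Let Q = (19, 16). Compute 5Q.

Double-and-add on 5 = (101)₂. Start with Q = (19, 16) for the leading 1-bit.
double: tangent at (19, 16): λ = (3·19² + 33)/(2·16) ≡ 21/32. 32⁻¹ ≡ 16 (mod 73), so λ ≡ 21·16 ≡ 44.
  x = λ² - 19 - 19 = 1936 - 38 ≡ 0; y = λ·(19 - 0) - 16 ≡ 17. → (0, 17)
double: tangent at (0, 17): λ = (3·0² + 33)/(2·17) ≡ 33/34. 34⁻¹ ≡ 58 (mod 73), so λ ≡ 33·58 ≡ 16.
  x = λ² - 0 - 0 = 256 - 0 ≡ 37; y = λ·(0 - 37) - 17 ≡ 48. → (37, 48)
add Q: (37, 48) + (19, 16). λ = (16 - 48)/(19 - 37) ≡ 41/55 mod 73. 55⁻¹ ≡ 4 (mod 73), so λ ≡ 18.
  x = λ² - 37 - 19 = 324 - 56 ≡ 49; y = λ·(37 - 49) - 48 ≡ 28. → (49, 28)

(49, 28)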